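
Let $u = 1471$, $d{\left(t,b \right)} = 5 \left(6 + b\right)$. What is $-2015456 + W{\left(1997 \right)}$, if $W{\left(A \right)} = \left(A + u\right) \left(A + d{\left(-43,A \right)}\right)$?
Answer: $39642160$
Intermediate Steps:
$d{\left(t,b \right)} = 30 + 5 b$
$W{\left(A \right)} = \left(30 + 6 A\right) \left(1471 + A\right)$ ($W{\left(A \right)} = \left(A + 1471\right) \left(A + \left(30 + 5 A\right)\right) = \left(1471 + A\right) \left(30 + 6 A\right) = \left(30 + 6 A\right) \left(1471 + A\right)$)
$-2015456 + W{\left(1997 \right)} = -2015456 + \left(44130 + 6 \cdot 1997^{2} + 8856 \cdot 1997\right) = -2015456 + \left(44130 + 6 \cdot 3988009 + 17685432\right) = -2015456 + \left(44130 + 23928054 + 17685432\right) = -2015456 + 41657616 = 39642160$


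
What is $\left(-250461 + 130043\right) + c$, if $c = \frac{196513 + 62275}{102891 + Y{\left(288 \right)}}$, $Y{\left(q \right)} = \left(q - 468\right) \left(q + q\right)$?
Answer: $- \frac{95268590}{789} \approx -1.2075 \cdot 10^{5}$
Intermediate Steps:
$Y{\left(q \right)} = 2 q \left(-468 + q\right)$ ($Y{\left(q \right)} = \left(-468 + q\right) 2 q = 2 q \left(-468 + q\right)$)
$c = - \frac{258788}{789}$ ($c = \frac{196513 + 62275}{102891 + 2 \cdot 288 \left(-468 + 288\right)} = \frac{258788}{102891 + 2 \cdot 288 \left(-180\right)} = \frac{258788}{102891 - 103680} = \frac{258788}{-789} = 258788 \left(- \frac{1}{789}\right) = - \frac{258788}{789} \approx -328.0$)
$\left(-250461 + 130043\right) + c = \left(-250461 + 130043\right) - \frac{258788}{789} = -120418 - \frac{258788}{789} = - \frac{95268590}{789}$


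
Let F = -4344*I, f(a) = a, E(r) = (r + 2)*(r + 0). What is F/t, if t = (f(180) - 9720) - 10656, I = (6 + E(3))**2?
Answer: 17738/187 ≈ 94.856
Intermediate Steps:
E(r) = r*(2 + r) (E(r) = (2 + r)*r = r*(2 + r))
I = 441 (I = (6 + 3*(2 + 3))**2 = (6 + 3*5)**2 = (6 + 15)**2 = 21**2 = 441)
t = -20196 (t = (180 - 9720) - 10656 = -9540 - 10656 = -20196)
F = -1915704 (F = -4344*441 = -1915704)
F/t = -1915704/(-20196) = -1915704*(-1/20196) = 17738/187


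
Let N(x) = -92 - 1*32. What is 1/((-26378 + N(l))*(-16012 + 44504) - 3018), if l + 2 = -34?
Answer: -1/755098002 ≈ -1.3243e-9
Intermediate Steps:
l = -36 (l = -2 - 34 = -36)
N(x) = -124 (N(x) = -92 - 32 = -124)
1/((-26378 + N(l))*(-16012 + 44504) - 3018) = 1/((-26378 - 124)*(-16012 + 44504) - 3018) = 1/(-26502*28492 - 3018) = 1/(-755094984 - 3018) = 1/(-755098002) = -1/755098002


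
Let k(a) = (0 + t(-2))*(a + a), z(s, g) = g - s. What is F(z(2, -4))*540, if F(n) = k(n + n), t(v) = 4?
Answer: -51840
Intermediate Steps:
k(a) = 8*a (k(a) = (0 + 4)*(a + a) = 4*(2*a) = 8*a)
F(n) = 16*n (F(n) = 8*(n + n) = 8*(2*n) = 16*n)
F(z(2, -4))*540 = (16*(-4 - 1*2))*540 = (16*(-4 - 2))*540 = (16*(-6))*540 = -96*540 = -51840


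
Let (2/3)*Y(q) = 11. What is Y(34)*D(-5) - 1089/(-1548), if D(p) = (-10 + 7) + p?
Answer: -22583/172 ≈ -131.30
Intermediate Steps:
D(p) = -3 + p
Y(q) = 33/2 (Y(q) = (3/2)*11 = 33/2)
Y(34)*D(-5) - 1089/(-1548) = 33*(-3 - 5)/2 - 1089/(-1548) = (33/2)*(-8) - 1089*(-1/1548) = -132 + 121/172 = -22583/172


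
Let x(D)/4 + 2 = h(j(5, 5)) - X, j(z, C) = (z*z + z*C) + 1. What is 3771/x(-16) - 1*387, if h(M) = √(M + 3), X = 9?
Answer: -145197/268 - 11313*√6/268 ≈ -645.18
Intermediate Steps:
j(z, C) = 1 + z² + C*z (j(z, C) = (z² + C*z) + 1 = 1 + z² + C*z)
h(M) = √(3 + M)
x(D) = -44 + 12*√6 (x(D) = -8 + 4*(√(3 + (1 + 5² + 5*5)) - 1*9) = -8 + 4*(√(3 + (1 + 25 + 25)) - 9) = -8 + 4*(√(3 + 51) - 9) = -8 + 4*(√54 - 9) = -8 + 4*(3*√6 - 9) = -8 + 4*(-9 + 3*√6) = -8 + (-36 + 12*√6) = -44 + 12*√6)
3771/x(-16) - 1*387 = 3771/(-44 + 12*√6) - 1*387 = 3771/(-44 + 12*√6) - 387 = -387 + 3771/(-44 + 12*√6)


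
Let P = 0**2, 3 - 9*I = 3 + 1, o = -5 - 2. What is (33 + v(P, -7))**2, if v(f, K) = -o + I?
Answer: 128881/81 ≈ 1591.1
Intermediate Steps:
o = -7
I = -1/9 (I = 1/3 - (3 + 1)/9 = 1/3 - 1/9*4 = 1/3 - 4/9 = -1/9 ≈ -0.11111)
P = 0
v(f, K) = 62/9 (v(f, K) = -1*(-7) - 1/9 = 7 - 1/9 = 62/9)
(33 + v(P, -7))**2 = (33 + 62/9)**2 = (359/9)**2 = 128881/81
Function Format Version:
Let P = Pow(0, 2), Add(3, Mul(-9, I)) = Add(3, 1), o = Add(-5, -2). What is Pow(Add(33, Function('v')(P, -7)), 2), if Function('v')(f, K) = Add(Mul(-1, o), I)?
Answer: Rational(128881, 81) ≈ 1591.1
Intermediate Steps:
o = -7
I = Rational(-1, 9) (I = Add(Rational(1, 3), Mul(Rational(-1, 9), Add(3, 1))) = Add(Rational(1, 3), Mul(Rational(-1, 9), 4)) = Add(Rational(1, 3), Rational(-4, 9)) = Rational(-1, 9) ≈ -0.11111)
P = 0
Function('v')(f, K) = Rational(62, 9) (Function('v')(f, K) = Add(Mul(-1, -7), Rational(-1, 9)) = Add(7, Rational(-1, 9)) = Rational(62, 9))
Pow(Add(33, Function('v')(P, -7)), 2) = Pow(Add(33, Rational(62, 9)), 2) = Pow(Rational(359, 9), 2) = Rational(128881, 81)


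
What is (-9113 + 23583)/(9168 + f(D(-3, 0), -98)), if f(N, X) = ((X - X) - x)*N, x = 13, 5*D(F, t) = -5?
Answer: 14470/9181 ≈ 1.5761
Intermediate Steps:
D(F, t) = -1 (D(F, t) = (⅕)*(-5) = -1)
f(N, X) = -13*N (f(N, X) = ((X - X) - 1*13)*N = (0 - 13)*N = -13*N)
(-9113 + 23583)/(9168 + f(D(-3, 0), -98)) = (-9113 + 23583)/(9168 - 13*(-1)) = 14470/(9168 + 13) = 14470/9181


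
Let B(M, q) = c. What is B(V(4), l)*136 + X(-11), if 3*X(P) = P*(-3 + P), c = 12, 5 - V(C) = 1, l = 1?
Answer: 5050/3 ≈ 1683.3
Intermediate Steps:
V(C) = 4 (V(C) = 5 - 1*1 = 5 - 1 = 4)
B(M, q) = 12
X(P) = P*(-3 + P)/3 (X(P) = (P*(-3 + P))/3 = P*(-3 + P)/3)
B(V(4), l)*136 + X(-11) = 12*136 + (⅓)*(-11)*(-3 - 11) = 1632 + (⅓)*(-11)*(-14) = 1632 + 154/3 = 5050/3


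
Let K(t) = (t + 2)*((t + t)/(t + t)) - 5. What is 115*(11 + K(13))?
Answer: 2415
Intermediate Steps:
K(t) = -3 + t (K(t) = (2 + t)*((2*t)/((2*t))) - 5 = (2 + t)*((2*t)*(1/(2*t))) - 5 = (2 + t)*1 - 5 = (2 + t) - 5 = -3 + t)
115*(11 + K(13)) = 115*(11 + (-3 + 13)) = 115*(11 + 10) = 115*21 = 2415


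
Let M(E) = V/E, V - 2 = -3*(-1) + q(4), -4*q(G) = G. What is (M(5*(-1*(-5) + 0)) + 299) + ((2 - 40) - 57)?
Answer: 5104/25 ≈ 204.16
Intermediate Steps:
q(G) = -G/4
V = 4 (V = 2 + (-3*(-1) - 1/4*4) = 2 + (3 - 1) = 2 + 2 = 4)
M(E) = 4/E
(M(5*(-1*(-5) + 0)) + 299) + ((2 - 40) - 57) = (4/((5*(-1*(-5) + 0))) + 299) + ((2 - 40) - 57) = (4/((5*(5 + 0))) + 299) + (-38 - 57) = (4/((5*5)) + 299) - 95 = (4/25 + 299) - 95 = 7479/25 - 95 = 5104/25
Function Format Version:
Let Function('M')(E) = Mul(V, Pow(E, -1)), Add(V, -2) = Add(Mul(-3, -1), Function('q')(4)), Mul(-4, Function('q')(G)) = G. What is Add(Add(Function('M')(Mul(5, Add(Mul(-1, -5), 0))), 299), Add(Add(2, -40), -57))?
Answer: Rational(5104, 25) ≈ 204.16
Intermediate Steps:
Function('q')(G) = Mul(Rational(-1, 4), G)
V = 4 (V = Add(2, Add(Mul(-3, -1), Mul(Rational(-1, 4), 4))) = Add(2, Add(3, -1)) = Add(2, 2) = 4)
Function('M')(E) = Mul(4, Pow(E, -1))
Add(Add(Function('M')(Mul(5, Add(Mul(-1, -5), 0))), 299), Add(Add(2, -40), -57)) = Add(Add(Mul(4, Pow(Mul(5, Add(Mul(-1, -5), 0)), -1)), 299), Add(Add(2, -40), -57)) = Add(Add(Mul(4, Pow(Mul(5, Add(5, 0)), -1)), 299), Add(-38, -57)) = Add(Add(Mul(4, Pow(Mul(5, 5), -1)), 299), -95) = Add(Add(Mul(4, Pow(25, -1)), 299), -95) = Add(Add(Mul(4, Rational(1, 25)), 299), -95) = Add(Add(Rational(4, 25), 299), -95) = Add(Rational(7479, 25), -95) = Rational(5104, 25)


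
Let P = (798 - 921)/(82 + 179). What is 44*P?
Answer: -1804/87 ≈ -20.736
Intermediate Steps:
P = -41/87 (P = -123/261 = -123*1/261 = -41/87 ≈ -0.47126)
44*P = 44*(-41/87) = -1804/87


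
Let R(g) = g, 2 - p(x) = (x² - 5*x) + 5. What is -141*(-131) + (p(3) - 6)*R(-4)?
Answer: 18483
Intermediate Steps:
p(x) = -3 - x² + 5*x (p(x) = 2 - ((x² - 5*x) + 5) = 2 - (5 + x² - 5*x) = 2 + (-5 - x² + 5*x) = -3 - x² + 5*x)
-141*(-131) + (p(3) - 6)*R(-4) = -141*(-131) + ((-3 - 1*3² + 5*3) - 6)*(-4) = 18471 + ((-3 - 1*9 + 15) - 6)*(-4) = 18471 + ((-3 - 9 + 15) - 6)*(-4) = 18471 + (3 - 6)*(-4) = 18471 - 3*(-4) = 18471 + 12 = 18483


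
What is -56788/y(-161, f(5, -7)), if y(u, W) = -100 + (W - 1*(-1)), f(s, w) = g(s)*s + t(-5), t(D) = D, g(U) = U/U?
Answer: 56788/99 ≈ 573.62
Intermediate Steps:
g(U) = 1
f(s, w) = -5 + s (f(s, w) = 1*s - 5 = s - 5 = -5 + s)
y(u, W) = -99 + W (y(u, W) = -100 + (W + 1) = -100 + (1 + W) = -99 + W)
-56788/y(-161, f(5, -7)) = -56788/(-99 + (-5 + 5)) = -56788/(-99 + 0) = -56788/(-99) = -56788*(-1/99) = 56788/99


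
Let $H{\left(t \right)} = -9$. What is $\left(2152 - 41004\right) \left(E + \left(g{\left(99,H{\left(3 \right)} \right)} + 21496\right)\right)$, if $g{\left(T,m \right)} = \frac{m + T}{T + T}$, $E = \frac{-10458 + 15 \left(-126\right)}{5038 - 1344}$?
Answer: $- \frac{1542338053196}{1847} \approx -8.3505 \cdot 10^{8}$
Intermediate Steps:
$E = - \frac{6174}{1847}$ ($E = \frac{-10458 - 1890}{3694} = \left(-12348\right) \frac{1}{3694} = - \frac{6174}{1847} \approx -3.3427$)
$g{\left(T,m \right)} = \frac{T + m}{2 T}$
$\left(2152 - 41004\right) \left(E + \left(g{\left(99,H{\left(3 \right)} \right)} + 21496\right)\right) = \left(2152 - 41004\right) \left(- \frac{6174}{1847} + \left(\frac{99 - 9}{2 \cdot 99} + 21496\right)\right) = - 38852 \left(- \frac{6174}{1847} + \left(\frac{1}{2} \cdot \frac{1}{99} \cdot 90 + 21496\right)\right) = - 38852 \left(- \frac{6174}{1847} + \left(\frac{5}{11} + 21496\right)\right) = - 38852 \left(- \frac{6174}{1847} + \frac{236461}{11}\right) = \left(-38852\right) \frac{436675553}{20317} = - \frac{1542338053196}{1847}$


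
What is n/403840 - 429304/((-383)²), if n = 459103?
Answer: -106024767393/59238885760 ≈ -1.7898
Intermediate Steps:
n/403840 - 429304/((-383)²) = 459103/403840 - 429304/((-383)²) = 459103*(1/403840) - 429304/146689 = 459103/403840 - 429304*1/146689 = 459103/403840 - 429304/146689 = -106024767393/59238885760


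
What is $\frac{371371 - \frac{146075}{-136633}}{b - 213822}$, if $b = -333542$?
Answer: $- \frac{25370839959}{37393992706} \approx -0.67847$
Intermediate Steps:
$\frac{371371 - \frac{146075}{-136633}}{b - 213822} = \frac{371371 - \frac{146075}{-136633}}{-333542 - 213822} = \frac{371371 - - \frac{146075}{136633}}{-547364} = \left(371371 + \frac{146075}{136633}\right) \left(- \frac{1}{547364}\right) = \frac{50741679918}{136633} \left(- \frac{1}{547364}\right) = - \frac{25370839959}{37393992706}$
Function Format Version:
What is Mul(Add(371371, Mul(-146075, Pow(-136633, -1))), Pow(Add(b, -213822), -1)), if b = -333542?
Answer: Rational(-25370839959, 37393992706) ≈ -0.67847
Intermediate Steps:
Mul(Add(371371, Mul(-146075, Pow(-136633, -1))), Pow(Add(b, -213822), -1)) = Mul(Add(371371, Mul(-146075, Pow(-136633, -1))), Pow(Add(-333542, -213822), -1)) = Mul(Add(371371, Mul(-146075, Rational(-1, 136633))), Pow(-547364, -1)) = Mul(Add(371371, Rational(146075, 136633)), Rational(-1, 547364)) = Mul(Rational(50741679918, 136633), Rational(-1, 547364)) = Rational(-25370839959, 37393992706)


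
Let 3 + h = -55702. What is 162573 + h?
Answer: 106868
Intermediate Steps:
h = -55705 (h = -3 - 55702 = -55705)
162573 + h = 162573 - 55705 = 106868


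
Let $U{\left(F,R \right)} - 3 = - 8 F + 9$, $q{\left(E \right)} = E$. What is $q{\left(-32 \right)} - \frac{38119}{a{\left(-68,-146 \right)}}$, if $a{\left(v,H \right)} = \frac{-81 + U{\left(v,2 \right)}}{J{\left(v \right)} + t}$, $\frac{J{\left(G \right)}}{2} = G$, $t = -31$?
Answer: $\frac{6350673}{475} \approx 13370.0$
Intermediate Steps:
$J{\left(G \right)} = 2 G$
$U{\left(F,R \right)} = 12 - 8 F$ ($U{\left(F,R \right)} = 3 - \left(-9 + 8 F\right) = 12 - 8 F$)
$a{\left(v,H \right)} = \frac{-69 - 8 v}{-31 + 2 v}$ ($a{\left(v,H \right)} = \frac{-81 - \left(-12 + 8 v\right)}{2 v - 31} = \frac{-69 - 8 v}{-31 + 2 v}$)
$q{\left(-32 \right)} - \frac{38119}{a{\left(-68,-146 \right)}} = -32 - \frac{38119}{\frac{1}{-31 + 2 \left(-68\right)} \left(-69 - -544\right)} = -32 - \frac{38119}{\frac{1}{-31 - 136} \left(-69 + 544\right)} = -32 - \frac{38119}{\frac{1}{-167} \cdot 475} = -32 - \frac{38119}{\left(- \frac{1}{167}\right) 475} = -32 - \frac{38119}{- \frac{475}{167}} = -32 - 38119 \left(- \frac{167}{475}\right) = -32 - - \frac{6365873}{475} = -32 + \frac{6365873}{475} = \frac{6350673}{475}$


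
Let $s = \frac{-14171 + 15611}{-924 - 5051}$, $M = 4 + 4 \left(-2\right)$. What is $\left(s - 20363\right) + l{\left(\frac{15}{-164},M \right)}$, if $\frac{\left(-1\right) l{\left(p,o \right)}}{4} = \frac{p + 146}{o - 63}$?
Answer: $- \frac{66817103376}{3282665} \approx -20355.0$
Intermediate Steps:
$M = -4$ ($M = 4 - 8 = -4$)
$s = - \frac{288}{1195}$ ($s = \frac{1440}{-5975} = 1440 \left(- \frac{1}{5975}\right) = - \frac{288}{1195} \approx -0.241$)
$l{\left(p,o \right)} = - \frac{4 \left(146 + p\right)}{-63 + o}$ ($l{\left(p,o \right)} = - 4 \frac{p + 146}{o - 63} = - 4 \frac{146 + p}{-63 + o} = - \frac{4 \left(146 + p\right)}{-63 + o}$)
$\left(s - 20363\right) + l{\left(\frac{15}{-164},M \right)} = \left(- \frac{288}{1195} - 20363\right) + \frac{4 \left(-146 - \frac{15}{-164}\right)}{-63 - 4} = - \frac{24334073}{1195} + \frac{4 \left(-146 - 15 \left(- \frac{1}{164}\right)\right)}{-67} = - \frac{24334073}{1195} + 4 \left(- \frac{1}{67}\right) \left(-146 - - \frac{15}{164}\right) = - \frac{24334073}{1195} + 4 \left(- \frac{1}{67}\right) \left(-146 + \frac{15}{164}\right) = - \frac{24334073}{1195} + 4 \left(- \frac{1}{67}\right) \left(- \frac{23929}{164}\right) = - \frac{24334073}{1195} + \frac{23929}{2747} = - \frac{66817103376}{3282665}$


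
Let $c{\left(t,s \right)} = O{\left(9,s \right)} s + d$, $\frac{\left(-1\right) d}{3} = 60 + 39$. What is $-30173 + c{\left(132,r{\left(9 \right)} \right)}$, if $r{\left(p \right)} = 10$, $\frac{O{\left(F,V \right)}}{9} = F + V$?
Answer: $-28760$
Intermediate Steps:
$O{\left(F,V \right)} = 9 F + 9 V$ ($O{\left(F,V \right)} = 9 \left(F + V\right) = 9 F + 9 V$)
$d = -297$ ($d = - 3 \left(60 + 39\right) = \left(-3\right) 99 = -297$)
$c{\left(t,s \right)} = -297 + s \left(81 + 9 s\right)$ ($c{\left(t,s \right)} = \left(9 \cdot 9 + 9 s\right) s - 297 = \left(81 + 9 s\right) s - 297 = s \left(81 + 9 s\right) - 297 = -297 + s \left(81 + 9 s\right)$)
$-30173 + c{\left(132,r{\left(9 \right)} \right)} = -30173 - \left(297 - 90 \left(9 + 10\right)\right) = -30173 - \left(297 - 1710\right) = -30173 + \left(-297 + 1710\right) = -30173 + 1413 = -28760$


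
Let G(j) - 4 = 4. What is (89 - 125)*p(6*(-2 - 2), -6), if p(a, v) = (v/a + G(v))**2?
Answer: -9801/4 ≈ -2450.3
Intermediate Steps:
G(j) = 8 (G(j) = 4 + 4 = 8)
p(a, v) = (8 + v/a)**2 (p(a, v) = (v/a + 8)**2 = (8 + v/a)**2)
(89 - 125)*p(6*(-2 - 2), -6) = (89 - 125)*((-6 + 8*(6*(-2 - 2)))**2/(6*(-2 - 2))**2) = -36*(-6 + 8*(6*(-4)))**2/(6*(-4))**2 = -36*(-6 + 8*(-24))**2/(-24)**2 = -(-6 - 192)**2/16 = -(-198)**2/16 = -39204/16 = -36*1089/16 = -9801/4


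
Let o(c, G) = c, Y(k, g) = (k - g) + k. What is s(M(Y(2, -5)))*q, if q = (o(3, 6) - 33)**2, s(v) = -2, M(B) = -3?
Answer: -1800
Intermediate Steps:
Y(k, g) = -g + 2*k
q = 900 (q = (3 - 33)**2 = (-30)**2 = 900)
s(M(Y(2, -5)))*q = -2*900 = -1800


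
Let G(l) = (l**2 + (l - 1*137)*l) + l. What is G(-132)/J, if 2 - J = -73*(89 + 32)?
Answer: 3520/589 ≈ 5.9762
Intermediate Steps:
J = 8835 (J = 2 - (-73)*(89 + 32) = 2 - (-73)*121 = 2 - 1*(-8833) = 2 + 8833 = 8835)
G(l) = l + l**2 + l*(-137 + l) (G(l) = (l**2 + (l - 137)*l) + l = (l**2 + (-137 + l)*l) + l = (l**2 + l*(-137 + l)) + l = l + l**2 + l*(-137 + l))
G(-132)/J = (2*(-132)*(-68 - 132))/8835 = (2*(-132)*(-200))*(1/8835) = 52800*(1/8835) = 3520/589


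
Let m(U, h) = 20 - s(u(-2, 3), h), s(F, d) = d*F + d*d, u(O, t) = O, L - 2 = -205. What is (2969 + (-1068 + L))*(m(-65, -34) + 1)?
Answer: -2042694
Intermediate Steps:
L = -203 (L = 2 - 205 = -203)
s(F, d) = d² + F*d (s(F, d) = F*d + d² = d² + F*d)
m(U, h) = 20 - h*(-2 + h)
(2969 + (-1068 + L))*(m(-65, -34) + 1) = (2969 + (-1068 - 203))*((20 - 1*(-34)*(-2 - 34)) + 1) = (2969 - 1271)*((20 - 1*(-34)*(-36)) + 1) = 1698*((20 - 1224) + 1) = 1698*(-1204 + 1) = 1698*(-1203) = -2042694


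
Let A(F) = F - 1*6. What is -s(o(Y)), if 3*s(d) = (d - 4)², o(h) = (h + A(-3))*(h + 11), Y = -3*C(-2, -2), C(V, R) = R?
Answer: -3025/3 ≈ -1008.3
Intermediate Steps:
A(F) = -6 + F (A(F) = F - 6 = -6 + F)
Y = 6 (Y = -3*(-2) = 6)
o(h) = (-9 + h)*(11 + h) (o(h) = (h + (-6 - 3))*(h + 11) = (h - 9)*(11 + h) = (-9 + h)*(11 + h))
s(d) = (-4 + d)²/3 (s(d) = (d - 4)²/3 = (-4 + d)²/3)
-s(o(Y)) = -(-4 + (-99 + 6² + 2*6))²/3 = -(-4 + (-99 + 36 + 12))²/3 = -(-4 - 51)²/3 = -(-55)²/3 = -3025/3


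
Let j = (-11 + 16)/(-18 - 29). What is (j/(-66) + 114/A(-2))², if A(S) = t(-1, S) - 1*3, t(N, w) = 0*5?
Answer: 13893572641/9622404 ≈ 1443.9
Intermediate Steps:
t(N, w) = 0
A(S) = -3 (A(S) = 0 - 1*3 = 0 - 3 = -3)
j = -5/47 (j = 5/(-47) = 5*(-1/47) = -5/47 ≈ -0.10638)
(j/(-66) + 114/A(-2))² = (-5/47/(-66) + 114/(-3))² = (-5/47*(-1/66) + 114*(-⅓))² = (5/3102 - 38)² = (-117871/3102)² = 13893572641/9622404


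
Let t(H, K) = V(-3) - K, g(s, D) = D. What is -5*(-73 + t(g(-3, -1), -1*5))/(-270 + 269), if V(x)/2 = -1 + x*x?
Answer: -260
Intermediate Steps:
V(x) = -2 + 2*x**2 (V(x) = 2*(-1 + x*x) = 2*(-1 + x**2) = -2 + 2*x**2)
t(H, K) = 16 - K (t(H, K) = (-2 + 2*(-3)**2) - K = (-2 + 2*9) - K = (-2 + 18) - K = 16 - K)
-5*(-73 + t(g(-3, -1), -1*5))/(-270 + 269) = -5*(-73 + (16 - (-1)*5))/(-270 + 269) = -5*(-73 + (16 - 1*(-5)))/(-1) = -5*(-73 + (16 + 5))*(-1) = -5*(-73 + 21)*(-1) = -(-260)*(-1) = -5*52 = -260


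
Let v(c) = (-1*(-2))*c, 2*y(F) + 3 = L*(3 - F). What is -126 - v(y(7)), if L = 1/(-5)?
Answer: -619/5 ≈ -123.80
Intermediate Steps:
L = -⅕ ≈ -0.20000
y(F) = -9/5 + F/10 (y(F) = -3/2 + (-(3 - F)/5)/2 = -3/2 + (-⅗ + F/5)/2 = -3/2 + (-3/10 + F/10) = -9/5 + F/10)
v(c) = 2*c
-126 - v(y(7)) = -126 - 2*(-9/5 + (⅒)*7) = -126 - 2*(-9/5 + 7/10) = -126 - 2*(-11)/10 = -126 - 1*(-11/5) = -126 + 11/5 = -619/5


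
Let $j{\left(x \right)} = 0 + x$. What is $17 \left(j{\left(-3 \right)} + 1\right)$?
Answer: $-34$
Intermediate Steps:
$j{\left(x \right)} = x$
$17 \left(j{\left(-3 \right)} + 1\right) = 17 \left(-3 + 1\right) = 17 \left(-2\right) = -34$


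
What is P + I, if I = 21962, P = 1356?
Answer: 23318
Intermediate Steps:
P + I = 1356 + 21962 = 23318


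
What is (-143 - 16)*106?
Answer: -16854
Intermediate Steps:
(-143 - 16)*106 = -159*106 = -16854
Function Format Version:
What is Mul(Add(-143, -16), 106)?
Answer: -16854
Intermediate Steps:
Mul(Add(-143, -16), 106) = Mul(-159, 106) = -16854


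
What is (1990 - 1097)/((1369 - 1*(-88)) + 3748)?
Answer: 893/5205 ≈ 0.17157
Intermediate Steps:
(1990 - 1097)/((1369 - 1*(-88)) + 3748) = 893/((1369 + 88) + 3748) = 893/(1457 + 3748) = 893/5205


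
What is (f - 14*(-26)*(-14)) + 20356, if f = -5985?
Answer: 9275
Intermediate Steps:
(f - 14*(-26)*(-14)) + 20356 = (-5985 - 14*(-26)*(-14)) + 20356 = (-5985 + 364*(-14)) + 20356 = (-5985 - 5096) + 20356 = -11081 + 20356 = 9275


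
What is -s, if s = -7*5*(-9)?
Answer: -315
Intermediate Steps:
s = 315 (s = -35*(-9) = 315)
-s = -1*315 = -315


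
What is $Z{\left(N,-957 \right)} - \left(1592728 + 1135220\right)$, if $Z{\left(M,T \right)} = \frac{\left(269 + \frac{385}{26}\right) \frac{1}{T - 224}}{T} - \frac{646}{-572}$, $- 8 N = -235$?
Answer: $- \frac{40081235063978}{14692821} \approx -2.7279 \cdot 10^{6}$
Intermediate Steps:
$N = \frac{235}{8}$ ($N = \left(- \frac{1}{8}\right) \left(-235\right) = \frac{235}{8} \approx 29.375$)
$Z{\left(M,T \right)} = \frac{323}{286} + \frac{7379}{26 T \left(-224 + T\right)}$ ($Z{\left(M,T \right)} = \frac{\left(269 + 385 \cdot \frac{1}{26}\right) \frac{1}{-224 + T}}{T} - - \frac{323}{286} = \frac{\left(269 + \frac{385}{26}\right) \frac{1}{-224 + T}}{T} + \frac{323}{286} = \frac{\frac{7379}{26} \frac{1}{-224 + T}}{T} + \frac{323}{286} = \frac{7379}{26 T \left(-224 + T\right)} + \frac{323}{286} = \frac{323}{286} + \frac{7379}{26 T \left(-224 + T\right)}$)
$Z{\left(N,-957 \right)} - \left(1592728 + 1135220\right) = \frac{81169 - -69240864 + 323 \left(-957\right)^{2}}{286 \left(-957\right) \left(-224 - 957\right)} - \left(1592728 + 1135220\right) = \frac{1}{286} \left(- \frac{1}{957}\right) \frac{1}{-1181} \left(81169 + 69240864 + 323 \cdot 915849\right) - 2727948 = \frac{1}{286} \left(- \frac{1}{957}\right) \left(- \frac{1}{1181}\right) \left(81169 + 69240864 + 295819227\right) - 2727948 = \frac{1}{286} \left(- \frac{1}{957}\right) \left(- \frac{1}{1181}\right) 365141260 - 2727948 = \frac{16597330}{14692821} - 2727948 = - \frac{40081235063978}{14692821}$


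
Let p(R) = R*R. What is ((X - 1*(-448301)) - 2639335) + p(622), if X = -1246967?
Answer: -3051117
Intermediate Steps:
p(R) = R²
((X - 1*(-448301)) - 2639335) + p(622) = ((-1246967 - 1*(-448301)) - 2639335) + 622² = ((-1246967 + 448301) - 2639335) + 386884 = (-798666 - 2639335) + 386884 = -3438001 + 386884 = -3051117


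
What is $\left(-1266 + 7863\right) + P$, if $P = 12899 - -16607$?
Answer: $36103$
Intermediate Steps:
$P = 29506$ ($P = 12899 + 16607 = 29506$)
$\left(-1266 + 7863\right) + P = \left(-1266 + 7863\right) + 29506 = 6597 + 29506 = 36103$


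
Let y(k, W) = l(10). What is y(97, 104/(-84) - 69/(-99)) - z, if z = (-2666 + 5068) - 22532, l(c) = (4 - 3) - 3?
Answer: 20128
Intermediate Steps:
l(c) = -2 (l(c) = 1 - 3 = -2)
z = -20130 (z = 2402 - 22532 = -20130)
y(k, W) = -2
y(97, 104/(-84) - 69/(-99)) - z = -2 - 1*(-20130) = -2 + 20130 = 20128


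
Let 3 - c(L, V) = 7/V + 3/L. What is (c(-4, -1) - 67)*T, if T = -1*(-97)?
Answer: -21825/4 ≈ -5456.3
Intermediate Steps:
T = 97
c(L, V) = 3 - 7/V - 3/L (c(L, V) = 3 - (7/V + 3/L) = 3 - (3/L + 7/V) = 3 + (-7/V - 3/L) = 3 - 7/V - 3/L)
(c(-4, -1) - 67)*T = ((3 - 7/(-1) - 3/(-4)) - 67)*97 = ((3 - 7*(-1) - 3*(-1/4)) - 67)*97 = ((3 + 7 + 3/4) - 67)*97 = (43/4 - 67)*97 = -225/4*97 = -21825/4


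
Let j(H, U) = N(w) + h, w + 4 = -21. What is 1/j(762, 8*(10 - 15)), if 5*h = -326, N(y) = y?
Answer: -5/451 ≈ -0.011086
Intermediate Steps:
w = -25 (w = -4 - 21 = -25)
h = -326/5 (h = (1/5)*(-326) = -326/5 ≈ -65.200)
j(H, U) = -451/5 (j(H, U) = -25 - 326/5 = -451/5)
1/j(762, 8*(10 - 15)) = 1/(-451/5) = -5/451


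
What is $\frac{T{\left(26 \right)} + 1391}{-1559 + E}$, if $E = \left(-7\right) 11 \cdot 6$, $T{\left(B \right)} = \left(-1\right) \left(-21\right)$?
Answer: $- \frac{1412}{2021} \approx -0.69866$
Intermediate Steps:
$T{\left(B \right)} = 21$
$E = -462$ ($E = \left(-77\right) 6 = -462$)
$\frac{T{\left(26 \right)} + 1391}{-1559 + E} = \frac{21 + 1391}{-1559 - 462} = \frac{1412}{-2021} = 1412 \left(- \frac{1}{2021}\right) = - \frac{1412}{2021}$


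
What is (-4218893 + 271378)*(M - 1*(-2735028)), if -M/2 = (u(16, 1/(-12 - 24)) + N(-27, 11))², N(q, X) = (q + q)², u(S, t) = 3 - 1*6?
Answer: 56197257766650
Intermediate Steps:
u(S, t) = -3 (u(S, t) = 3 - 6 = -3)
N(q, X) = 4*q² (N(q, X) = (2*q)² = 4*q²)
M = -16971138 (M = -2*(-3 + 4*(-27)²)² = -2*(-3 + 4*729)² = -2*(-3 + 2916)² = -2*2913² = -2*8485569 = -16971138)
(-4218893 + 271378)*(M - 1*(-2735028)) = (-4218893 + 271378)*(-16971138 - 1*(-2735028)) = -3947515*(-16971138 + 2735028) = -3947515*(-14236110) = 56197257766650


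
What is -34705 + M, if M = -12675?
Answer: -47380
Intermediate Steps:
-34705 + M = -34705 - 12675 = -47380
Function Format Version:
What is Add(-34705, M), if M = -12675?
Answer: -47380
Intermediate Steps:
Add(-34705, M) = Add(-34705, -12675) = -47380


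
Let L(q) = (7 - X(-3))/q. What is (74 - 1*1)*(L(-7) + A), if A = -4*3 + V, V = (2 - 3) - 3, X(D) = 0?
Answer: -1241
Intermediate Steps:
V = -4 (V = -1 - 3 = -4)
A = -16 (A = -4*3 - 4 = -12 - 4 = -16)
L(q) = 7/q (L(q) = (7 - 1*0)/q = (7 + 0)/q = 7/q)
(74 - 1*1)*(L(-7) + A) = (74 - 1*1)*(7/(-7) - 16) = (74 - 1)*(7*(-⅐) - 16) = 73*(-1 - 16) = 73*(-17) = -1241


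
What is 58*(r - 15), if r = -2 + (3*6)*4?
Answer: 3190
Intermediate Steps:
r = 70 (r = -2 + 18*4 = -2 + 72 = 70)
58*(r - 15) = 58*(70 - 15) = 58*55 = 3190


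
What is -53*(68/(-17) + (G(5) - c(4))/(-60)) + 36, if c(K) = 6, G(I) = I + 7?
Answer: 2533/10 ≈ 253.30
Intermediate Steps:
G(I) = 7 + I
-53*(68/(-17) + (G(5) - c(4))/(-60)) + 36 = -53*(68/(-17) + ((7 + 5) - 1*6)/(-60)) + 36 = -53*(68*(-1/17) + (12 - 6)*(-1/60)) + 36 = -53*(-4 + 6*(-1/60)) + 36 = -53*(-4 - 1/10) + 36 = -53*(-41/10) + 36 = 2173/10 + 36 = 2533/10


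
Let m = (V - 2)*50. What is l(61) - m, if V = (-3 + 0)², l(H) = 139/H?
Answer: -21211/61 ≈ -347.72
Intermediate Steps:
V = 9 (V = (-3)² = 9)
m = 350 (m = (9 - 2)*50 = 7*50 = 350)
l(61) - m = 139/61 - 1*350 = 139*(1/61) - 350 = 139/61 - 350 = -21211/61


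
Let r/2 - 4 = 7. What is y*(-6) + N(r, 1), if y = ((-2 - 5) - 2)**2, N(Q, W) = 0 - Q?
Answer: -508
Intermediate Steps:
r = 22 (r = 8 + 2*7 = 8 + 14 = 22)
N(Q, W) = -Q
y = 81 (y = (-7 - 2)**2 = (-9)**2 = 81)
y*(-6) + N(r, 1) = 81*(-6) - 1*22 = -486 - 22 = -508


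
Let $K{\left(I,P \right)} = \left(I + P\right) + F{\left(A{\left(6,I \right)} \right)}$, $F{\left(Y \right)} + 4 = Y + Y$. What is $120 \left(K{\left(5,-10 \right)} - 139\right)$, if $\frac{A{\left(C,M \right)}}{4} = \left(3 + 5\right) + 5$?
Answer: $-5280$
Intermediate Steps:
$A{\left(C,M \right)} = 52$ ($A{\left(C,M \right)} = 4 \left(\left(3 + 5\right) + 5\right) = 4 \left(8 + 5\right) = 4 \cdot 13 = 52$)
$F{\left(Y \right)} = -4 + 2 Y$ ($F{\left(Y \right)} = -4 + \left(Y + Y\right) = -4 + 2 Y$)
$K{\left(I,P \right)} = 100 + I + P$ ($K{\left(I,P \right)} = \left(I + P\right) + \left(-4 + 2 \cdot 52\right) = \left(I + P\right) + \left(-4 + 104\right) = \left(I + P\right) + 100 = 100 + I + P$)
$120 \left(K{\left(5,-10 \right)} - 139\right) = 120 \left(\left(100 + 5 - 10\right) - 139\right) = 120 \left(95 - 139\right) = 120 \left(-44\right) = -5280$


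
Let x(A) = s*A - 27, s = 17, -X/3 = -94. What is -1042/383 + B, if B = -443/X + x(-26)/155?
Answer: -122499329/16740930 ≈ -7.3174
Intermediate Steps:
X = 282 (X = -3*(-94) = 282)
x(A) = -27 + 17*A (x(A) = 17*A - 27 = -27 + 17*A)
B = -200923/43710 (B = -443/282 + (-27 + 17*(-26))/155 = -443*1/282 + (-27 - 442)*(1/155) = -443/282 - 469*1/155 = -443/282 - 469/155 = -200923/43710 ≈ -4.5967)
-1042/383 + B = -1042/383 - 200923/43710 = -122499329/16740930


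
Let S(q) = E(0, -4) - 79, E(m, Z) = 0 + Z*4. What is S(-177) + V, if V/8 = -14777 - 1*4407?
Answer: -153567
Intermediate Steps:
V = -153472 (V = 8*(-14777 - 1*4407) = 8*(-14777 - 4407) = 8*(-19184) = -153472)
E(m, Z) = 4*Z (E(m, Z) = 0 + 4*Z = 4*Z)
S(q) = -95 (S(q) = 4*(-4) - 79 = -16 - 79 = -95)
S(-177) + V = -95 - 153472 = -153567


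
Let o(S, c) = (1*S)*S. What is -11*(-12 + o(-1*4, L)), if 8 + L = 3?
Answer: -44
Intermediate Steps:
L = -5 (L = -8 + 3 = -5)
o(S, c) = S² (o(S, c) = S*S = S²)
-11*(-12 + o(-1*4, L)) = -11*(-12 + (-1*4)²) = -11*(-12 + (-4)²) = -11*(-12 + 16) = -11*4 = -44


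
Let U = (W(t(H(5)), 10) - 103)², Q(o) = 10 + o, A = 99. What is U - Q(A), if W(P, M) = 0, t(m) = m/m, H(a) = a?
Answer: 10500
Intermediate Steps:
t(m) = 1
U = 10609 (U = (0 - 103)² = (-103)² = 10609)
U - Q(A) = 10609 - (10 + 99) = 10609 - 1*109 = 10609 - 109 = 10500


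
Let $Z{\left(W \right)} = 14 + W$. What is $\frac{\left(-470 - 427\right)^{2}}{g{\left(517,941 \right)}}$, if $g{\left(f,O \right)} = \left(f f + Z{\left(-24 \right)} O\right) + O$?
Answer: $\frac{804609}{258820} \approx 3.1088$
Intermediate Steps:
$g{\left(f,O \right)} = f^{2} - 9 O$ ($g{\left(f,O \right)} = \left(f f + \left(14 - 24\right) O\right) + O = \left(f^{2} - 10 O\right) + O = f^{2} - 9 O$)
$\frac{\left(-470 - 427\right)^{2}}{g{\left(517,941 \right)}} = \frac{\left(-470 - 427\right)^{2}}{517^{2} - 8469} = \frac{\left(-897\right)^{2}}{267289 - 8469} = \frac{804609}{258820}$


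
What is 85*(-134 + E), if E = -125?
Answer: -22015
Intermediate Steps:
85*(-134 + E) = 85*(-134 - 125) = 85*(-259) = -22015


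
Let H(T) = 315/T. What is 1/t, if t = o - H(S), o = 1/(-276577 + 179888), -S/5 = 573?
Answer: 18467599/2030278 ≈ 9.0961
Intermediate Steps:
S = -2865 (S = -5*573 = -2865)
o = -1/96689 (o = 1/(-96689) = -1/96689 ≈ -1.0342e-5)
t = 2030278/18467599 (t = -1/96689 - 315/(-2865) = -1/96689 - 315*(-1)/2865 = -1/96689 - 1*(-21/191) = -1/96689 + 21/191 = 2030278/18467599 ≈ 0.10994)
1/t = 1/(2030278/18467599) = 18467599/2030278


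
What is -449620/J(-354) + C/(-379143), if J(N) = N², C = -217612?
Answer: -1325926021/439932261 ≈ -3.0139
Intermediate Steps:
-449620/J(-354) + C/(-379143) = -449620/((-354)²) - 217612/(-379143) = -449620/125316 - 217612*(-1/379143) = -449620*1/125316 + 217612/379143 = -112405/31329 + 217612/379143 = -1325926021/439932261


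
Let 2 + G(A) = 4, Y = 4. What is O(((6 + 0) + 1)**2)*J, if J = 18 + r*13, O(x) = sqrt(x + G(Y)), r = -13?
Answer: -151*sqrt(51) ≈ -1078.4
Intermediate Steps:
G(A) = 2 (G(A) = -2 + 4 = 2)
O(x) = sqrt(2 + x) (O(x) = sqrt(x + 2) = sqrt(2 + x))
J = -151 (J = 18 - 13*13 = 18 - 169 = -151)
O(((6 + 0) + 1)**2)*J = sqrt(2 + ((6 + 0) + 1)**2)*(-151) = sqrt(2 + (6 + 1)**2)*(-151) = sqrt(2 + 7**2)*(-151) = sqrt(2 + 49)*(-151) = sqrt(51)*(-151) = -151*sqrt(51)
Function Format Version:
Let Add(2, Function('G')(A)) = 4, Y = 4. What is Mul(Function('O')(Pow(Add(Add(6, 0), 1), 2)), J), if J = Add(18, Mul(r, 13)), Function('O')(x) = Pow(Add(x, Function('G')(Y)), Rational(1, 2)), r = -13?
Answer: Mul(-151, Pow(51, Rational(1, 2))) ≈ -1078.4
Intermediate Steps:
Function('G')(A) = 2 (Function('G')(A) = Add(-2, 4) = 2)
Function('O')(x) = Pow(Add(2, x), Rational(1, 2)) (Function('O')(x) = Pow(Add(x, 2), Rational(1, 2)) = Pow(Add(2, x), Rational(1, 2)))
J = -151 (J = Add(18, Mul(-13, 13)) = Add(18, -169) = -151)
Mul(Function('O')(Pow(Add(Add(6, 0), 1), 2)), J) = Mul(Pow(Add(2, Pow(Add(Add(6, 0), 1), 2)), Rational(1, 2)), -151) = Mul(Pow(Add(2, Pow(Add(6, 1), 2)), Rational(1, 2)), -151) = Mul(Pow(Add(2, Pow(7, 2)), Rational(1, 2)), -151) = Mul(Pow(Add(2, 49), Rational(1, 2)), -151) = Mul(Pow(51, Rational(1, 2)), -151) = Mul(-151, Pow(51, Rational(1, 2)))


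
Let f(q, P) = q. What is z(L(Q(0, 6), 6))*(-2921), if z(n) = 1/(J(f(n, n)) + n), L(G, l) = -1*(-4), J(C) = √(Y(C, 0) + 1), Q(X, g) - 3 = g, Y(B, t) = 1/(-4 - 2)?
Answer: -70104/91 + 2921*√30/91 ≈ -594.56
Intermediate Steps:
Y(B, t) = -⅙ (Y(B, t) = 1/(-6) = -⅙)
Q(X, g) = 3 + g
J(C) = √30/6 (J(C) = √(-⅙ + 1) = √(⅚) = √30/6)
L(G, l) = 4
z(n) = 1/(n + √30/6) (z(n) = 1/(√30/6 + n) = 1/(n + √30/6))
z(L(Q(0, 6), 6))*(-2921) = (6/(√30 + 6*4))*(-2921) = (6/(√30 + 24))*(-2921) = (6/(24 + √30))*(-2921) = -17526/(24 + √30)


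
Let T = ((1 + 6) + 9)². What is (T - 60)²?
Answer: 38416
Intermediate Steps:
T = 256 (T = (7 + 9)² = 16² = 256)
(T - 60)² = (256 - 60)² = 196² = 38416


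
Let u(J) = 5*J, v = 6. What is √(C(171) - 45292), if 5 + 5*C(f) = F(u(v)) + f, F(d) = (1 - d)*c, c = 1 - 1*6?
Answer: 11*I*√9345/5 ≈ 212.67*I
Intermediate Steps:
c = -5 (c = 1 - 6 = -5)
F(d) = -5 + 5*d (F(d) = (1 - d)*(-5) = -5 + 5*d)
C(f) = 28 + f/5 (C(f) = -1 + ((-5 + 5*(5*6)) + f)/5 = -1 + ((-5 + 5*30) + f)/5 = -1 + ((-5 + 150) + f)/5 = -1 + (145 + f)/5 = -1 + (29 + f/5) = 28 + f/5)
√(C(171) - 45292) = √((28 + (⅕)*171) - 45292) = √((28 + 171/5) - 45292) = √(311/5 - 45292) = √(-226149/5) = 11*I*√9345/5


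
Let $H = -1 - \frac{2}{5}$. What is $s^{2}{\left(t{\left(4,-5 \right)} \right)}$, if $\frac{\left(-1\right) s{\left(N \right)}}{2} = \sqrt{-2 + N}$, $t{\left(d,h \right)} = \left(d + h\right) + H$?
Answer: $- \frac{88}{5} \approx -17.6$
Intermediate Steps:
$H = - \frac{7}{5}$ ($H = -1 - \frac{2}{5} = - \frac{7}{5} \approx -1.4$)
$t{\left(d,h \right)} = - \frac{7}{5} + d + h$ ($t{\left(d,h \right)} = \left(d + h\right) - \frac{7}{5} = - \frac{7}{5} + d + h$)
$s{\left(N \right)} = - 2 \sqrt{-2 + N}$
$s^{2}{\left(t{\left(4,-5 \right)} \right)} = \left(- 2 \sqrt{-2 - \frac{12}{5}}\right)^{2} = \left(- 2 \sqrt{- \frac{22}{5}}\right)^{2} = \left(- 2 \frac{i \sqrt{110}}{5}\right)^{2} = \left(- \frac{2 i \sqrt{110}}{5}\right)^{2} = - \frac{88}{5}$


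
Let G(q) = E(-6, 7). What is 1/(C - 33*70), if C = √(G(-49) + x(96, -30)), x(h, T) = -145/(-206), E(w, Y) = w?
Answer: -475860/1099237691 - I*√224746/1099237691 ≈ -0.0004329 - 4.3128e-7*I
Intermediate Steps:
G(q) = -6
x(h, T) = 145/206 (x(h, T) = -145*(-1/206) = 145/206)
C = I*√224746/206 (C = √(-6 + 145/206) = √(-1091/206) = I*√224746/206 ≈ 2.3013*I)
1/(C - 33*70) = 1/(I*√224746/206 - 33*70) = 1/(I*√224746/206 - 2310) = 1/(-2310 + I*√224746/206)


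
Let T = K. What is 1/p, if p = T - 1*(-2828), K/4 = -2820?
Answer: -1/8452 ≈ -0.00011832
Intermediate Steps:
K = -11280 (K = 4*(-2820) = -11280)
T = -11280
p = -8452 (p = -11280 - 1*(-2828) = -11280 + 2828 = -8452)
1/p = 1/(-8452) = -1/8452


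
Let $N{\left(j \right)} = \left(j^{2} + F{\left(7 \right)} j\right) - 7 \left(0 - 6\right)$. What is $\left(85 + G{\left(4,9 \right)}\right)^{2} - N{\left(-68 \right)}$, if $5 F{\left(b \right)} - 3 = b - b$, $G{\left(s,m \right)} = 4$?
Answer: $\frac{16479}{5} \approx 3295.8$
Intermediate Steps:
$F{\left(b \right)} = \frac{3}{5}$ ($F{\left(b \right)} = \frac{3}{5} + \frac{b - b}{5} = \frac{3}{5} + \frac{1}{5} \cdot 0 = \frac{3}{5} + 0 = \frac{3}{5}$)
$N{\left(j \right)} = 42 + j^{2} + \frac{3 j}{5}$ ($N{\left(j \right)} = \left(j^{2} + \frac{3 j}{5}\right) - 7 \left(0 - 6\right) = \left(j^{2} + \frac{3 j}{5}\right) - -42 = \left(j^{2} + \frac{3 j}{5}\right) + 42 = 42 + j^{2} + \frac{3 j}{5}$)
$\left(85 + G{\left(4,9 \right)}\right)^{2} - N{\left(-68 \right)} = \left(85 + 4\right)^{2} - \left(42 + \left(-68\right)^{2} + \frac{3}{5} \left(-68\right)\right) = 89^{2} - \left(42 + 4624 - \frac{204}{5}\right) = 7921 - \frac{23126}{5} = \frac{16479}{5}$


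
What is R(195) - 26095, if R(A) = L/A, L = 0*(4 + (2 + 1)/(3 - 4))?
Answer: -26095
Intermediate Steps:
L = 0 (L = 0*(4 + 3/(-1)) = 0*(4 + 3*(-1)) = 0*(4 - 3) = 0*1 = 0)
R(A) = 0 (R(A) = 0/A = 0)
R(195) - 26095 = 0 - 26095 = -26095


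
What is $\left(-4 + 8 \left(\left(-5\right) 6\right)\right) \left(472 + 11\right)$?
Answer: $-117852$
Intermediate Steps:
$\left(-4 + 8 \left(\left(-5\right) 6\right)\right) \left(472 + 11\right) = \left(-4 + 8 \left(-30\right)\right) 483 = \left(-4 - 240\right) 483 = \left(-244\right) 483 = -117852$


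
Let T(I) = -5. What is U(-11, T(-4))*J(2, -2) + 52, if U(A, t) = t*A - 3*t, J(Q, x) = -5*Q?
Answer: -648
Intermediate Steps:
U(A, t) = -3*t + A*t (U(A, t) = A*t - 3*t = -3*t + A*t)
U(-11, T(-4))*J(2, -2) + 52 = (-5*(-3 - 11))*(-5*2) + 52 = -5*(-14)*(-10) + 52 = 70*(-10) + 52 = -700 + 52 = -648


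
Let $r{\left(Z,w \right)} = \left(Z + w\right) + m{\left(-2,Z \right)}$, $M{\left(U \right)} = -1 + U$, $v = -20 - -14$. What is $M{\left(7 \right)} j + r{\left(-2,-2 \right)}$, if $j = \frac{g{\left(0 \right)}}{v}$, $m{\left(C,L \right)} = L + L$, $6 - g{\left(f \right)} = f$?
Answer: $-14$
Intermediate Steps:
$g{\left(f \right)} = 6 - f$
$m{\left(C,L \right)} = 2 L$
$v = -6$ ($v = -20 + 14 = -6$)
$r{\left(Z,w \right)} = w + 3 Z$ ($r{\left(Z,w \right)} = \left(Z + w\right) + 2 Z = w + 3 Z$)
$j = -1$ ($j = \frac{6 - 0}{-6} = \left(6 + 0\right) \left(- \frac{1}{6}\right) = 6 \left(- \frac{1}{6}\right) = -1$)
$M{\left(7 \right)} j + r{\left(-2,-2 \right)} = \left(-1 + 7\right) \left(-1\right) + \left(-2 + 3 \left(-2\right)\right) = 6 \left(-1\right) - 8 = -6 - 8 = -14$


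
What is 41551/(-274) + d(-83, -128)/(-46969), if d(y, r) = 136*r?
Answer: -1946839127/12869506 ≈ -151.28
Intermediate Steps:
41551/(-274) + d(-83, -128)/(-46969) = 41551/(-274) + (136*(-128))/(-46969) = 41551*(-1/274) - 17408*(-1/46969) = -41551/274 + 17408/46969 = -1946839127/12869506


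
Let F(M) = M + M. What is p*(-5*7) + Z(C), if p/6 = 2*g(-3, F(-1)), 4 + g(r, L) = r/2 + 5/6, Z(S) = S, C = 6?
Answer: 1966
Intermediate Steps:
F(M) = 2*M
g(r, L) = -19/6 + r/2 (g(r, L) = -4 + (r/2 + 5/6) = -4 + (r*(½) + 5*(⅙)) = -4 + (r/2 + ⅚) = -4 + (⅚ + r/2) = -19/6 + r/2)
p = -56 (p = 6*(2*(-19/6 + (½)*(-3))) = 6*(2*(-19/6 - 3/2)) = 6*(2*(-14/3)) = 6*(-28/3) = -56)
p*(-5*7) + Z(C) = -(-280)*7 + 6 = -56*(-35) + 6 = 1960 + 6 = 1966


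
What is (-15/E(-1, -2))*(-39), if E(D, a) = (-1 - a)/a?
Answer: -1170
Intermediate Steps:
E(D, a) = (-1 - a)/a
(-15/E(-1, -2))*(-39) = (-15/((-1 - 1*(-2))/(-2)))*(-39) = (-15/(-(-1 + 2)/2))*(-39) = (-15/(-1/2*1))*(-39) = (-15/(-1/2))*(-39) = -2*(-15)*(-39) = 30*(-39) = -1170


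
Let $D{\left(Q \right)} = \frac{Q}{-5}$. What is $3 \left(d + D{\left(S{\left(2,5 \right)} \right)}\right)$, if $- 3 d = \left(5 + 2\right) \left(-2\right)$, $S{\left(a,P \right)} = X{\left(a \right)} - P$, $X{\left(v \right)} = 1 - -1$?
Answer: $\frac{79}{5} \approx 15.8$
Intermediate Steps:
$X{\left(v \right)} = 2$ ($X{\left(v \right)} = 1 + 1 = 2$)
$S{\left(a,P \right)} = 2 - P$
$D{\left(Q \right)} = - \frac{Q}{5}$ ($D{\left(Q \right)} = Q \left(- \frac{1}{5}\right) = - \frac{Q}{5}$)
$d = \frac{14}{3}$ ($d = - \frac{\left(5 + 2\right) \left(-2\right)}{3} = - \frac{7 \left(-2\right)}{3} = \left(- \frac{1}{3}\right) \left(-14\right) = \frac{14}{3} \approx 4.6667$)
$3 \left(d + D{\left(S{\left(2,5 \right)} \right)}\right) = 3 \left(\frac{14}{3} - \frac{2 - 5}{5}\right) = 3 \left(\frac{14}{3} - - \frac{3}{5}\right) = 3 \left(\frac{14}{3} + \frac{3}{5}\right) = 3 \cdot \frac{79}{15} = \frac{79}{5}$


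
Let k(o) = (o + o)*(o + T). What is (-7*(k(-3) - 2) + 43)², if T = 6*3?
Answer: 471969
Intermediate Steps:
T = 18
k(o) = 2*o*(18 + o) (k(o) = (o + o)*(o + 18) = (2*o)*(18 + o) = 2*o*(18 + o))
(-7*(k(-3) - 2) + 43)² = (-7*(2*(-3)*(18 - 3) - 2) + 43)² = (-7*(2*(-3)*15 - 2) + 43)² = (-7*(-90 - 2) + 43)² = (-7*(-92) + 43)² = (644 + 43)² = 687² = 471969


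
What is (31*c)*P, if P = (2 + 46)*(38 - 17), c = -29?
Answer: -906192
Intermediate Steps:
P = 1008 (P = 48*21 = 1008)
(31*c)*P = (31*(-29))*1008 = -899*1008 = -906192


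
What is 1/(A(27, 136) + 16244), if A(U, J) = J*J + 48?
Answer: 1/34788 ≈ 2.8746e-5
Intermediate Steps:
A(U, J) = 48 + J² (A(U, J) = J² + 48 = 48 + J²)
1/(A(27, 136) + 16244) = 1/((48 + 136²) + 16244) = 1/((48 + 18496) + 16244) = 1/(18544 + 16244) = 1/34788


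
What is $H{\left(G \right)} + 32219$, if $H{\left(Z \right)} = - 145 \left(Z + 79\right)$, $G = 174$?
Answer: $-4466$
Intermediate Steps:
$H{\left(Z \right)} = -11455 - 145 Z$ ($H{\left(Z \right)} = - 145 \left(79 + Z\right) = -11455 - 145 Z$)
$H{\left(G \right)} + 32219 = \left(-11455 - 25230\right) + 32219 = -36685 + 32219 = -4466$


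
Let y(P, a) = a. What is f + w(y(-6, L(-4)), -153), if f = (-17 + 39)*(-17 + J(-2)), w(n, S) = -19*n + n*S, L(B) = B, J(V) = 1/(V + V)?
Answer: 617/2 ≈ 308.50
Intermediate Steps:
J(V) = 1/(2*V)
w(n, S) = -19*n + S*n
f = -759/2 (f = (-17 + 39)*(-17 + (½)/(-2)) = 22*(-17 + (½)*(-½)) = 22*(-17 - ¼) = 22*(-69/4) = -759/2 ≈ -379.50)
f + w(y(-6, L(-4)), -153) = -759/2 - 4*(-19 - 153) = -759/2 - 4*(-172) = -759/2 + 688 = 617/2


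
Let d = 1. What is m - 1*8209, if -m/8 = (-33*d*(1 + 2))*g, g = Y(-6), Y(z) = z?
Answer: -12961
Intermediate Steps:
g = -6
m = -4752 (m = -8*(-33*(1 + 2))*(-6) = -8*(-33*3)*(-6) = -(-792)*(-6) = -8*594 = -4752)
m - 1*8209 = -4752 - 1*8209 = -4752 - 8209 = -12961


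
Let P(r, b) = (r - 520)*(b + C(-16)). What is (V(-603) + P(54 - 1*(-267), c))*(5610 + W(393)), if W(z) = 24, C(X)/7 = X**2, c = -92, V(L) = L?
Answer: -1909379502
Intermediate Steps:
C(X) = 7*X**2
P(r, b) = (-520 + r)*(1792 + b) (P(r, b) = (r - 520)*(b + 7*(-16)**2) = (-520 + r)*(b + 7*256) = (-520 + r)*(b + 1792) = (-520 + r)*(1792 + b))
(V(-603) + P(54 - 1*(-267), c))*(5610 + W(393)) = (-603 + (-931840 - 520*(-92) + 1792*(54 - 1*(-267)) - 92*(54 - 1*(-267))))*(5610 + 24) = (-603 + (-931840 + 47840 + 1792*(54 + 267) - 92*(54 + 267)))*5634 = (-603 + (-931840 + 47840 + 1792*321 - 92*321))*5634 = (-603 + (-931840 + 47840 + 575232 - 29532))*5634 = (-603 - 338300)*5634 = -338903*5634 = -1909379502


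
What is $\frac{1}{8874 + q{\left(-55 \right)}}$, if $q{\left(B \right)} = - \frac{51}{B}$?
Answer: $\frac{55}{488121} \approx 0.00011268$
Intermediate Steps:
$\frac{1}{8874 + q{\left(-55 \right)}} = \frac{1}{8874 - \frac{51}{-55}} = \frac{1}{8874 - - \frac{51}{55}} = \frac{1}{8874 + \frac{51}{55}} = \frac{1}{\frac{488121}{55}} = \frac{55}{488121}$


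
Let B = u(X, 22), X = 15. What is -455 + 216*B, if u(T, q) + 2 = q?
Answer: 3865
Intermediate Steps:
u(T, q) = -2 + q
B = 20 (B = -2 + 22 = 20)
-455 + 216*B = -455 + 216*20 = -455 + 4320 = 3865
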